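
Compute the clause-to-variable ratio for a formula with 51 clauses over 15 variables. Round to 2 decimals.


Clause-to-variable ratio = clauses / variables.
51 / 15 = 3.4.

3.4


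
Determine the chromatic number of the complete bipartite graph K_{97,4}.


K_{97,4} is bipartite by definition: the two parts are independent sets, with every edge crossing between them.
Color all vertices in one part with color 1 and all vertices in the other part with color 2.
Since the graph has at least one edge, one color does not suffice.
Chromatic number = 2.

2


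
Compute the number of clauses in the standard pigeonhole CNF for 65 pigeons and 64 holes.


The PHP encoding has two parts:
1) At-least-one-hole clauses: 65 (one per pigeon, each with 64 literals).
2) At-most-one-pigeon-per-hole clauses: 64 holes * C(65,2) = 64 * 2080 = 133120.
Total clauses = 65 + 133120 = 133185.

133185


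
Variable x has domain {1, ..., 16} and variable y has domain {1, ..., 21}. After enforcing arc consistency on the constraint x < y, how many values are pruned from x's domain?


For the constraint x < y, x needs a supporting value in y's domain.
x can be at most 20 (one less than y's maximum).
Valid x values from domain: 16 out of 16.
Pruned = 16 - 16 = 0.

0


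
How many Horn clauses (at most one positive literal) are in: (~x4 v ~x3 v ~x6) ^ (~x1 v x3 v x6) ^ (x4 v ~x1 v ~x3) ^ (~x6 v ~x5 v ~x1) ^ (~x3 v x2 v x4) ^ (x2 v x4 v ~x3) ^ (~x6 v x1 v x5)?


A Horn clause has at most one positive literal.
Clause 1: 0 positive lit(s) -> Horn
Clause 2: 2 positive lit(s) -> not Horn
Clause 3: 1 positive lit(s) -> Horn
Clause 4: 0 positive lit(s) -> Horn
Clause 5: 2 positive lit(s) -> not Horn
Clause 6: 2 positive lit(s) -> not Horn
Clause 7: 2 positive lit(s) -> not Horn
Total Horn clauses = 3.

3


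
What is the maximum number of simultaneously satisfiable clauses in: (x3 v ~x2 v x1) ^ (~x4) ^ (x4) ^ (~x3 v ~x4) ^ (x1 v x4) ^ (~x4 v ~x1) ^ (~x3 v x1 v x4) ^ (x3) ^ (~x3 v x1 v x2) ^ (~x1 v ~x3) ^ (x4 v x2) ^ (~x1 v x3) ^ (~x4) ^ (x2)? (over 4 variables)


Enumerate all 16 truth assignments.
For each, count how many of the 14 clauses are satisfied.
The formula is not fully satisfiable, so the maximum is below 14.
Maximum simultaneously satisfiable clauses = 12.

12


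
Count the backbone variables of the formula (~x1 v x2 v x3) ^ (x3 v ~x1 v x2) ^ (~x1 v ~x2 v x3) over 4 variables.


Find all satisfying assignments: 12 model(s).
Check which variables have the same value in every model.
No variable is fixed across all models.
Backbone size = 0.

0


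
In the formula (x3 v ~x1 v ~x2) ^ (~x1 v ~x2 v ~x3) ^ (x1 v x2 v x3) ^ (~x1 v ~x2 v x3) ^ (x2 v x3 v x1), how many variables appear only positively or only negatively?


A pure literal appears in only one polarity across all clauses.
No pure literals found.
Count = 0.

0


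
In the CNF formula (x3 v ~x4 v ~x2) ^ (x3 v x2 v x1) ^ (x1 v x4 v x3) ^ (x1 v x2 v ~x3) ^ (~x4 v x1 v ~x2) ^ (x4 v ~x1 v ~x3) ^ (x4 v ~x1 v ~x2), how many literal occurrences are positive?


Scan each clause for unnegated literals.
Clause 1: 1 positive; Clause 2: 3 positive; Clause 3: 3 positive; Clause 4: 2 positive; Clause 5: 1 positive; Clause 6: 1 positive; Clause 7: 1 positive.
Total positive literal occurrences = 12.

12


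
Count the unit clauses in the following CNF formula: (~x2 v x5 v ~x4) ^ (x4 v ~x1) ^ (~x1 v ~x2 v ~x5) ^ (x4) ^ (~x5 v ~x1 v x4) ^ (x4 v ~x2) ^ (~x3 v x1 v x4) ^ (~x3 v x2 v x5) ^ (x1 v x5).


A unit clause contains exactly one literal.
Unit clauses found: (x4).
Count = 1.

1


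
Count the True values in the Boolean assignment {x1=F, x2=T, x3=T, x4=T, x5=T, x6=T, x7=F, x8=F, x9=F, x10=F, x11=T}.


The weight is the number of variables assigned True.
True variables: x2, x3, x4, x5, x6, x11.
Weight = 6.

6


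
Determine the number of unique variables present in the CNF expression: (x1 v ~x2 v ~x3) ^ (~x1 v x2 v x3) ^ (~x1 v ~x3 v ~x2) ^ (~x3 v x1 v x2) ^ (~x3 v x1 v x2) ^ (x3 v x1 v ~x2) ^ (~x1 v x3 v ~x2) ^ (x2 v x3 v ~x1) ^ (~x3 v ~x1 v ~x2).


Identify each distinct variable in the formula.
Variables found: x1, x2, x3.
Total distinct variables = 3.

3


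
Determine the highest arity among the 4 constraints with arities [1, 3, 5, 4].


The arities are: 1, 3, 5, 4.
Scan for the maximum value.
Maximum arity = 5.

5


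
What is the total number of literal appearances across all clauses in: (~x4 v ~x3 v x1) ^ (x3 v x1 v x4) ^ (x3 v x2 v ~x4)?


Clause lengths: 3, 3, 3.
Sum = 3 + 3 + 3 = 9.

9


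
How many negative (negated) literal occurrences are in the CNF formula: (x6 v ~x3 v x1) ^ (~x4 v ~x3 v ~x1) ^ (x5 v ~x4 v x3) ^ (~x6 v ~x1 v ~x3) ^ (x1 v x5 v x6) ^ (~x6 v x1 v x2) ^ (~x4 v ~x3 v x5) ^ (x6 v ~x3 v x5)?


Scan each clause for negated literals.
Clause 1: 1 negative; Clause 2: 3 negative; Clause 3: 1 negative; Clause 4: 3 negative; Clause 5: 0 negative; Clause 6: 1 negative; Clause 7: 2 negative; Clause 8: 1 negative.
Total negative literal occurrences = 12.

12


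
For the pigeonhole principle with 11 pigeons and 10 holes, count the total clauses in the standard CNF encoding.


The PHP encoding has two parts:
1) At-least-one-hole clauses: 11 (one per pigeon, each with 10 literals).
2) At-most-one-pigeon-per-hole clauses: 10 holes * C(11,2) = 10 * 55 = 550.
Total clauses = 11 + 550 = 561.

561


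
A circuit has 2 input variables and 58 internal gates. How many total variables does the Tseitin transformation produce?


The Tseitin transformation introduces one auxiliary variable per gate.
Total variables = inputs + gates = 2 + 58 = 60.

60


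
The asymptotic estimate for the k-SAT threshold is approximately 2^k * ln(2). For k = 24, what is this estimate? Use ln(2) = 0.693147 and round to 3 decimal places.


Using the asymptotic formula: threshold ~ 2^k * ln(2).
2^24 = 16777216.
16777216 * 0.693147 = 11629076.939.

11629076.939


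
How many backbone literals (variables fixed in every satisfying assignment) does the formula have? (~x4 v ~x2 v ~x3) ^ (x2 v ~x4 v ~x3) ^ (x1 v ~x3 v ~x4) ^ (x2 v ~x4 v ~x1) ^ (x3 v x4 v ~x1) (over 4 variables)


Find all satisfying assignments: 9 model(s).
Check which variables have the same value in every model.
No variable is fixed across all models.
Backbone size = 0.

0


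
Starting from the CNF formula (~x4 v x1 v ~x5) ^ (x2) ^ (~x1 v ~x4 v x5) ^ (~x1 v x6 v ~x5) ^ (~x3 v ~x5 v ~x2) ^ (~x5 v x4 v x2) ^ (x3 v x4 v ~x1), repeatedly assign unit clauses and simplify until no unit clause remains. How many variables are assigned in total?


Unit propagation repeatedly assigns the literal in any unit clause, then simplifies.
Assignments in order: x2 = T.
No further unit clauses remain.
Total variables assigned = 1.

1


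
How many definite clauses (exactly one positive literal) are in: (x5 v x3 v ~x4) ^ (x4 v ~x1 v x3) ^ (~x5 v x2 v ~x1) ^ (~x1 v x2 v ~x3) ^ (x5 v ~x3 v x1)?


A definite clause has exactly one positive literal.
Clause 1: 2 positive -> not definite
Clause 2: 2 positive -> not definite
Clause 3: 1 positive -> definite
Clause 4: 1 positive -> definite
Clause 5: 2 positive -> not definite
Definite clause count = 2.

2


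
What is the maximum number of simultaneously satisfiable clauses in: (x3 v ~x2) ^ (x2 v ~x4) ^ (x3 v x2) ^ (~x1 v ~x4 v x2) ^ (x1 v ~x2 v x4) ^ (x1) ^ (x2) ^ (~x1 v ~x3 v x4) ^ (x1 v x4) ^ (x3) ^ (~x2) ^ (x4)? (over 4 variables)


Enumerate all 16 truth assignments.
For each, count how many of the 12 clauses are satisfied.
The formula is not fully satisfiable, so the maximum is below 12.
Maximum simultaneously satisfiable clauses = 11.

11


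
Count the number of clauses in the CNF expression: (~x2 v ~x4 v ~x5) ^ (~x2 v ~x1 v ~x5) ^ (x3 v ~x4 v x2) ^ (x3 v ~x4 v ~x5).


Each group enclosed in parentheses joined by ^ is one clause.
Counting the conjuncts: 4 clauses.

4


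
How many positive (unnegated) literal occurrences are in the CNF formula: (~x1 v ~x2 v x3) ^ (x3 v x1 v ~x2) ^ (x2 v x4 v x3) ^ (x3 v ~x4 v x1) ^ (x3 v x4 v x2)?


Scan each clause for unnegated literals.
Clause 1: 1 positive; Clause 2: 2 positive; Clause 3: 3 positive; Clause 4: 2 positive; Clause 5: 3 positive.
Total positive literal occurrences = 11.

11


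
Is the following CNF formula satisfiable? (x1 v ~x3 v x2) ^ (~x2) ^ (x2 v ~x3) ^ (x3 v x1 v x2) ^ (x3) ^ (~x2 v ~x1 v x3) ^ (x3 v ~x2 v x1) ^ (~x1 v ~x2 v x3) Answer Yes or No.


Check all 8 possible truth assignments.
Number of satisfying assignments found: 0.
The formula is unsatisfiable.

No


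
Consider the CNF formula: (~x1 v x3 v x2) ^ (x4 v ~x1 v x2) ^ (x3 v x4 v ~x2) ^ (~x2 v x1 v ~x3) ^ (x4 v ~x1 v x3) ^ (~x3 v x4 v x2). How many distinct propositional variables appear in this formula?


Identify each distinct variable in the formula.
Variables found: x1, x2, x3, x4.
Total distinct variables = 4.

4


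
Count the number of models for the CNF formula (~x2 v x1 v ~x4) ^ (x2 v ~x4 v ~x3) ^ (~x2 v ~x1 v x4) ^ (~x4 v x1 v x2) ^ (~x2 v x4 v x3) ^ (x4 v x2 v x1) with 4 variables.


Enumerate all 16 truth assignments over 4 variables.
Test each against every clause.
Satisfying assignments found: 6.

6


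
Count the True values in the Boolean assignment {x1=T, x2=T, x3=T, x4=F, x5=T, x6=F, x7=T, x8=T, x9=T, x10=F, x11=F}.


The weight is the number of variables assigned True.
True variables: x1, x2, x3, x5, x7, x8, x9.
Weight = 7.

7


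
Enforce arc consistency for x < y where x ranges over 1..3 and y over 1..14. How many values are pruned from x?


For the constraint x < y, x needs a supporting value in y's domain.
x can be at most 13 (one less than y's maximum).
Valid x values from domain: 3 out of 3.
Pruned = 3 - 3 = 0.

0


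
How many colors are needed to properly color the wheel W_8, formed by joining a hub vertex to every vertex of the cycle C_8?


W_8 consists of the cycle C_8 together with a hub vertex adjacent to every cycle vertex.
The cycle C_8 needs 2 colors (even cycle -> 2).
The hub is adjacent to every cycle vertex, so it must receive a new color distinct from all of them.
Chromatic number = 2 + 1 = 3.

3


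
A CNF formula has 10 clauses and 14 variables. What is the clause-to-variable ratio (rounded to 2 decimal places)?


Clause-to-variable ratio = clauses / variables.
10 / 14 = 0.71.

0.71


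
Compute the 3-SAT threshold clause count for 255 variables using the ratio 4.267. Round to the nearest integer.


The 3-SAT phase transition occurs at approximately 4.267 clauses per variable.
m = 4.267 * 255 = 1088.085.
Rounded to nearest integer: 1088.

1088


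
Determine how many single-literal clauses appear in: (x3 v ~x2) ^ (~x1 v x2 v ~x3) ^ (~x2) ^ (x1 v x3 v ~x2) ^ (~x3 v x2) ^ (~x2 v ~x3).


A unit clause contains exactly one literal.
Unit clauses found: (~x2).
Count = 1.

1


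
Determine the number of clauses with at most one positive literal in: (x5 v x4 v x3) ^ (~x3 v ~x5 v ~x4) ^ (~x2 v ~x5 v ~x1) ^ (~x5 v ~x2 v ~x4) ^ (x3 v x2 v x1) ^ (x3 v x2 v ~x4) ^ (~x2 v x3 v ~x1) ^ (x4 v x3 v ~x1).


A Horn clause has at most one positive literal.
Clause 1: 3 positive lit(s) -> not Horn
Clause 2: 0 positive lit(s) -> Horn
Clause 3: 0 positive lit(s) -> Horn
Clause 4: 0 positive lit(s) -> Horn
Clause 5: 3 positive lit(s) -> not Horn
Clause 6: 2 positive lit(s) -> not Horn
Clause 7: 1 positive lit(s) -> Horn
Clause 8: 2 positive lit(s) -> not Horn
Total Horn clauses = 4.

4


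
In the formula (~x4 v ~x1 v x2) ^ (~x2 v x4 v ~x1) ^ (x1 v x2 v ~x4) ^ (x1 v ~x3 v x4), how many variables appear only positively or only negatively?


A pure literal appears in only one polarity across all clauses.
Pure literals: x3 (negative only).
Count = 1.

1


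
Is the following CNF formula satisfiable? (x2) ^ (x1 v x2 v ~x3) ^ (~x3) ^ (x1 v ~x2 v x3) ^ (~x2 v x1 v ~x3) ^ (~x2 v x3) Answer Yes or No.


Check all 8 possible truth assignments.
Number of satisfying assignments found: 0.
The formula is unsatisfiable.

No


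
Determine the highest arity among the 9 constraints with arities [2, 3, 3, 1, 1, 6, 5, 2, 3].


The arities are: 2, 3, 3, 1, 1, 6, 5, 2, 3.
Scan for the maximum value.
Maximum arity = 6.

6


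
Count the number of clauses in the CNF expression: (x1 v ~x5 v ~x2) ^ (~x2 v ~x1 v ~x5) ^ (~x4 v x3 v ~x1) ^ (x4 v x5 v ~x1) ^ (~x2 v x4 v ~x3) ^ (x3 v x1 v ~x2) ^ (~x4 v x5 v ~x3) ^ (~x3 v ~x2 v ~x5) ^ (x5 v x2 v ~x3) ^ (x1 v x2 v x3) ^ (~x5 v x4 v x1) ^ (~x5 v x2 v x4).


Each group enclosed in parentheses joined by ^ is one clause.
Counting the conjuncts: 12 clauses.

12


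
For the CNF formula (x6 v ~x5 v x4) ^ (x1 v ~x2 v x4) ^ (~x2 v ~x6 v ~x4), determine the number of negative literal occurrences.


Scan each clause for negated literals.
Clause 1: 1 negative; Clause 2: 1 negative; Clause 3: 3 negative.
Total negative literal occurrences = 5.

5


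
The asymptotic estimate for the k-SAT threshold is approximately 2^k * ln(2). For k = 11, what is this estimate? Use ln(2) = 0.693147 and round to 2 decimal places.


Using the asymptotic formula: threshold ~ 2^k * ln(2).
2^11 = 2048.
2048 * 0.693147 = 1419.57.

1419.57


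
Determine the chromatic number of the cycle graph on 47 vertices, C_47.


An odd cycle cannot be 2-colored: alternating two colors around the cycle returns to the start with a conflict.
Since 47 is odd, three colors are required (and three suffice).
Chromatic number = 3.

3


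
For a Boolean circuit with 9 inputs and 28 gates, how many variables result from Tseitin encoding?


The Tseitin transformation introduces one auxiliary variable per gate.
Total variables = inputs + gates = 9 + 28 = 37.

37


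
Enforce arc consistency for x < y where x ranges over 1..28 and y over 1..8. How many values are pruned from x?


For the constraint x < y, x needs a supporting value in y's domain.
x can be at most 7 (one less than y's maximum).
Valid x values from domain: 7 out of 28.
Pruned = 28 - 7 = 21.

21


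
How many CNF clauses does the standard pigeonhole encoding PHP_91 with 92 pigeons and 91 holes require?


The PHP encoding has two parts:
1) At-least-one-hole clauses: 92 (one per pigeon, each with 91 literals).
2) At-most-one-pigeon-per-hole clauses: 91 holes * C(92,2) = 91 * 4186 = 380926.
Total clauses = 92 + 380926 = 381018.

381018


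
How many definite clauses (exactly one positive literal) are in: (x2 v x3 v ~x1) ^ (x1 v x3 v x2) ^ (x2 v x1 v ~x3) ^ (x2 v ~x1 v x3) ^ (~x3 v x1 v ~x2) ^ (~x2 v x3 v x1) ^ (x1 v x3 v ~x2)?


A definite clause has exactly one positive literal.
Clause 1: 2 positive -> not definite
Clause 2: 3 positive -> not definite
Clause 3: 2 positive -> not definite
Clause 4: 2 positive -> not definite
Clause 5: 1 positive -> definite
Clause 6: 2 positive -> not definite
Clause 7: 2 positive -> not definite
Definite clause count = 1.

1


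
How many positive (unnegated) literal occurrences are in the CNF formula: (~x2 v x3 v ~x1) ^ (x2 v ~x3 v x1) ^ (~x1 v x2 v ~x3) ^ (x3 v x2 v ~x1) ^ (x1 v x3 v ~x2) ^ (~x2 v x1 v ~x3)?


Scan each clause for unnegated literals.
Clause 1: 1 positive; Clause 2: 2 positive; Clause 3: 1 positive; Clause 4: 2 positive; Clause 5: 2 positive; Clause 6: 1 positive.
Total positive literal occurrences = 9.

9


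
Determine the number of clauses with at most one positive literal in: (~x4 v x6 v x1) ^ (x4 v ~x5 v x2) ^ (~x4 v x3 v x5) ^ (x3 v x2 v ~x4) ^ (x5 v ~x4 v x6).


A Horn clause has at most one positive literal.
Clause 1: 2 positive lit(s) -> not Horn
Clause 2: 2 positive lit(s) -> not Horn
Clause 3: 2 positive lit(s) -> not Horn
Clause 4: 2 positive lit(s) -> not Horn
Clause 5: 2 positive lit(s) -> not Horn
Total Horn clauses = 0.

0


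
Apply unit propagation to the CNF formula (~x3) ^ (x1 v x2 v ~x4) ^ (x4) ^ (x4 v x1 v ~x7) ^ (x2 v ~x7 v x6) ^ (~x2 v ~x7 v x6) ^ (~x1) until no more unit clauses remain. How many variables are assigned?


Unit propagation repeatedly assigns the literal in any unit clause, then simplifies.
Assignments in order: x3 = F, x4 = T, x1 = F, x2 = T.
No further unit clauses remain.
Total variables assigned = 4.

4


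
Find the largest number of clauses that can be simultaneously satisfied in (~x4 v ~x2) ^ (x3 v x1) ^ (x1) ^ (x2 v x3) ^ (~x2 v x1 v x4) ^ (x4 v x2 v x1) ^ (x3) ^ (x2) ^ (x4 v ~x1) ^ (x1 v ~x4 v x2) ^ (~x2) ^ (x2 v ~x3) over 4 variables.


Enumerate all 16 truth assignments.
For each, count how many of the 12 clauses are satisfied.
The formula is not fully satisfiable, so the maximum is below 12.
Maximum simultaneously satisfiable clauses = 10.

10


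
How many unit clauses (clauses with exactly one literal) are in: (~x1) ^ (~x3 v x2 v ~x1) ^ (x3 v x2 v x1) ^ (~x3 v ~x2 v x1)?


A unit clause contains exactly one literal.
Unit clauses found: (~x1).
Count = 1.

1


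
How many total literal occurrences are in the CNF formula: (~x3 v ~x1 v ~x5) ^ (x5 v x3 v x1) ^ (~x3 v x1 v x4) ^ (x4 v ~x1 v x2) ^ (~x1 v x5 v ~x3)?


Clause lengths: 3, 3, 3, 3, 3.
Sum = 3 + 3 + 3 + 3 + 3 = 15.

15


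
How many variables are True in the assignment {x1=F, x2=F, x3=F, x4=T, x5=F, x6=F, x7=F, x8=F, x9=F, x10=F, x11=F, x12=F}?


The weight is the number of variables assigned True.
True variables: x4.
Weight = 1.

1


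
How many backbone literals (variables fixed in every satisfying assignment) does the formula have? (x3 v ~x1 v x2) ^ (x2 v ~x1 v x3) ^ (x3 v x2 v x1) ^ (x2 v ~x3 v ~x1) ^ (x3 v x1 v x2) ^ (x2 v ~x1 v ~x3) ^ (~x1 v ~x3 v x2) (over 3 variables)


Find all satisfying assignments: 5 model(s).
Check which variables have the same value in every model.
No variable is fixed across all models.
Backbone size = 0.

0


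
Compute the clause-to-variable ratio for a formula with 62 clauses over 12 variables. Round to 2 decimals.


Clause-to-variable ratio = clauses / variables.
62 / 12 = 5.17.

5.17


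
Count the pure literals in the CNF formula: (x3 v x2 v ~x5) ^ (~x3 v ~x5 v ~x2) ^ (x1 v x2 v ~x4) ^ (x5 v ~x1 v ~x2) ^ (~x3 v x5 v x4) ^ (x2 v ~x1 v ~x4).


A pure literal appears in only one polarity across all clauses.
No pure literals found.
Count = 0.

0


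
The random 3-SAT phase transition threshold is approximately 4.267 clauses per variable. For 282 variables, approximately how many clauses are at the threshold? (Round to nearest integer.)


The 3-SAT phase transition occurs at approximately 4.267 clauses per variable.
m = 4.267 * 282 = 1203.294.
Rounded to nearest integer: 1203.

1203


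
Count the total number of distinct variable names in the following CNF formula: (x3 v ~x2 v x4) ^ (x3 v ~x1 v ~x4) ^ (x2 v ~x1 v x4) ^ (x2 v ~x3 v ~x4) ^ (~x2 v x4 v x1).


Identify each distinct variable in the formula.
Variables found: x1, x2, x3, x4.
Total distinct variables = 4.

4


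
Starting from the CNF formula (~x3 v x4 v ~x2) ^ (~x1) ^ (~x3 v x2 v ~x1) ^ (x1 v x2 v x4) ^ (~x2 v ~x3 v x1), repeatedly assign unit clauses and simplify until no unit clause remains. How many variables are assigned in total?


Unit propagation repeatedly assigns the literal in any unit clause, then simplifies.
Assignments in order: x1 = F.
No further unit clauses remain.
Total variables assigned = 1.

1


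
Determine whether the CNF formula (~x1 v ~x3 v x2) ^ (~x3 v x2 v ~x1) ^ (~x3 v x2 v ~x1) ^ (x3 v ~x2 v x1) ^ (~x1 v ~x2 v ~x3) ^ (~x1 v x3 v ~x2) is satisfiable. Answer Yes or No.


Check all 8 possible truth assignments.
Number of satisfying assignments found: 4.
The formula is satisfiable.

Yes


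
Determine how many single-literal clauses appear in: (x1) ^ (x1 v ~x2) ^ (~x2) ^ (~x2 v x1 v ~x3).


A unit clause contains exactly one literal.
Unit clauses found: (x1), (~x2).
Count = 2.

2


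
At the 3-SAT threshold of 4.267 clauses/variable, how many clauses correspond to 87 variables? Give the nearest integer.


The 3-SAT phase transition occurs at approximately 4.267 clauses per variable.
m = 4.267 * 87 = 371.229.
Rounded to nearest integer: 371.

371


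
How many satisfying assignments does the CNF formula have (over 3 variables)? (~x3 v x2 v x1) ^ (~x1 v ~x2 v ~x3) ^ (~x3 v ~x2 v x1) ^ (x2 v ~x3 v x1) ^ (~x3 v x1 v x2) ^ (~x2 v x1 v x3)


Enumerate all 8 truth assignments over 3 variables.
Test each against every clause.
Satisfying assignments found: 4.

4


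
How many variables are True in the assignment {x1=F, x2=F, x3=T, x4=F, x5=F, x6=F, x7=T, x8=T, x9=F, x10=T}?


The weight is the number of variables assigned True.
True variables: x3, x7, x8, x10.
Weight = 4.

4


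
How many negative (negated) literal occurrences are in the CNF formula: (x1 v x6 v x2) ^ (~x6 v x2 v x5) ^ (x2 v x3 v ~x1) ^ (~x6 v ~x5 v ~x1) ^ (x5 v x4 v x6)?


Scan each clause for negated literals.
Clause 1: 0 negative; Clause 2: 1 negative; Clause 3: 1 negative; Clause 4: 3 negative; Clause 5: 0 negative.
Total negative literal occurrences = 5.

5


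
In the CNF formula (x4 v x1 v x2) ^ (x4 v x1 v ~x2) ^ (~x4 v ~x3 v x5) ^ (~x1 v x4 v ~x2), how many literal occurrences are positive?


Scan each clause for unnegated literals.
Clause 1: 3 positive; Clause 2: 2 positive; Clause 3: 1 positive; Clause 4: 1 positive.
Total positive literal occurrences = 7.

7


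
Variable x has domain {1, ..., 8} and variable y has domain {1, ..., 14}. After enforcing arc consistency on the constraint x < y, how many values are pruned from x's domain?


For the constraint x < y, x needs a supporting value in y's domain.
x can be at most 13 (one less than y's maximum).
Valid x values from domain: 8 out of 8.
Pruned = 8 - 8 = 0.

0


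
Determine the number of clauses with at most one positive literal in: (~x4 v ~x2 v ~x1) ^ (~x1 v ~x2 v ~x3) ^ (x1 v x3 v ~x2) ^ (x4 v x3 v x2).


A Horn clause has at most one positive literal.
Clause 1: 0 positive lit(s) -> Horn
Clause 2: 0 positive lit(s) -> Horn
Clause 3: 2 positive lit(s) -> not Horn
Clause 4: 3 positive lit(s) -> not Horn
Total Horn clauses = 2.

2


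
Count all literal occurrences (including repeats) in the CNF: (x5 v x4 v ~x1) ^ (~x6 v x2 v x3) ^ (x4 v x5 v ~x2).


Clause lengths: 3, 3, 3.
Sum = 3 + 3 + 3 = 9.

9


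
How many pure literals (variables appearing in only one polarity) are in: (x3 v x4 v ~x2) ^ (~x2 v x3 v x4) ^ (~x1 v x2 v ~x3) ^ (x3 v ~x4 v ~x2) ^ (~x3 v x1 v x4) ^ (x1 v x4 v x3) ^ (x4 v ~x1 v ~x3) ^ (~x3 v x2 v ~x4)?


A pure literal appears in only one polarity across all clauses.
No pure literals found.
Count = 0.

0


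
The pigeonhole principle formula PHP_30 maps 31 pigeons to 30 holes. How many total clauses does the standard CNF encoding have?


The PHP encoding has two parts:
1) At-least-one-hole clauses: 31 (one per pigeon, each with 30 literals).
2) At-most-one-pigeon-per-hole clauses: 30 holes * C(31,2) = 30 * 465 = 13950.
Total clauses = 31 + 13950 = 13981.

13981


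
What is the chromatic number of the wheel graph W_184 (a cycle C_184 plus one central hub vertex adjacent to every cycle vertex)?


W_184 consists of the cycle C_184 together with a hub vertex adjacent to every cycle vertex.
The cycle C_184 needs 2 colors (even cycle -> 2).
The hub is adjacent to every cycle vertex, so it must receive a new color distinct from all of them.
Chromatic number = 2 + 1 = 3.

3


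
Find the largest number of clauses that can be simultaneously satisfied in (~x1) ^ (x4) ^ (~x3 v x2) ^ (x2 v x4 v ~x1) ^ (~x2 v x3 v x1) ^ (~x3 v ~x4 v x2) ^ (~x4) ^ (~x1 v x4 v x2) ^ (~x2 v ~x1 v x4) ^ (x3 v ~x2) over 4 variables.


Enumerate all 16 truth assignments.
For each, count how many of the 10 clauses are satisfied.
The formula is not fully satisfiable, so the maximum is below 10.
Maximum simultaneously satisfiable clauses = 9.

9


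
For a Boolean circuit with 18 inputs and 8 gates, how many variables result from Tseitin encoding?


The Tseitin transformation introduces one auxiliary variable per gate.
Total variables = inputs + gates = 18 + 8 = 26.

26


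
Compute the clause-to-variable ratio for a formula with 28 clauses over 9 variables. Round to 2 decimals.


Clause-to-variable ratio = clauses / variables.
28 / 9 = 3.11.

3.11


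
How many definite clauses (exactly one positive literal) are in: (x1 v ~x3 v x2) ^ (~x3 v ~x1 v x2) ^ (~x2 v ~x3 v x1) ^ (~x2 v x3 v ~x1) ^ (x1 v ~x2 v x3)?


A definite clause has exactly one positive literal.
Clause 1: 2 positive -> not definite
Clause 2: 1 positive -> definite
Clause 3: 1 positive -> definite
Clause 4: 1 positive -> definite
Clause 5: 2 positive -> not definite
Definite clause count = 3.

3


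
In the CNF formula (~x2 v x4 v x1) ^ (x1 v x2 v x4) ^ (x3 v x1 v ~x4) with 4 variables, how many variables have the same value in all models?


Find all satisfying assignments: 10 model(s).
Check which variables have the same value in every model.
No variable is fixed across all models.
Backbone size = 0.

0


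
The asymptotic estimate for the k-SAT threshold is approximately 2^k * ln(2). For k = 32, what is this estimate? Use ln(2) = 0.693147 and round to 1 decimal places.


Using the asymptotic formula: threshold ~ 2^k * ln(2).
2^32 = 4294967296.
4294967296 * 0.693147 = 2977043696.3.

2977043696.3


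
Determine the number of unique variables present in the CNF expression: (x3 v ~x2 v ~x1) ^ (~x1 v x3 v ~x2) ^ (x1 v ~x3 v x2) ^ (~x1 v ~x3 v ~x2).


Identify each distinct variable in the formula.
Variables found: x1, x2, x3.
Total distinct variables = 3.

3


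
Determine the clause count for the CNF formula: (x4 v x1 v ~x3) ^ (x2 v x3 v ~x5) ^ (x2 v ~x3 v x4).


Each group enclosed in parentheses joined by ^ is one clause.
Counting the conjuncts: 3 clauses.

3


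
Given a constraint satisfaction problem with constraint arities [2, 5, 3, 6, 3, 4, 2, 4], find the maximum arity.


The arities are: 2, 5, 3, 6, 3, 4, 2, 4.
Scan for the maximum value.
Maximum arity = 6.

6


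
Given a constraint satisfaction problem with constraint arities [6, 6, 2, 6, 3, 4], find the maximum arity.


The arities are: 6, 6, 2, 6, 3, 4.
Scan for the maximum value.
Maximum arity = 6.

6


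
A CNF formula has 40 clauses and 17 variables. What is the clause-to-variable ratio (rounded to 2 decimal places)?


Clause-to-variable ratio = clauses / variables.
40 / 17 = 2.35.

2.35


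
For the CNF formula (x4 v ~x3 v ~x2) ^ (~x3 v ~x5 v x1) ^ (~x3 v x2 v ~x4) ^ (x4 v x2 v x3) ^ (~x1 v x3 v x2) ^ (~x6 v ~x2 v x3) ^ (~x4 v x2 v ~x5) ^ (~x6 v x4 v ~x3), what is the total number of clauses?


Each group enclosed in parentheses joined by ^ is one clause.
Counting the conjuncts: 8 clauses.

8


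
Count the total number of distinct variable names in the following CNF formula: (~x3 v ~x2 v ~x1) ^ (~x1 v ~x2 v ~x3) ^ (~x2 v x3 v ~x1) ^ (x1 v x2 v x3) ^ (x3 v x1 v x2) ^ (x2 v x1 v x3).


Identify each distinct variable in the formula.
Variables found: x1, x2, x3.
Total distinct variables = 3.

3


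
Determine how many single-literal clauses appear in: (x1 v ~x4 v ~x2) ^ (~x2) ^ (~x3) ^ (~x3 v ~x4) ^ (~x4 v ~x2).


A unit clause contains exactly one literal.
Unit clauses found: (~x2), (~x3).
Count = 2.

2


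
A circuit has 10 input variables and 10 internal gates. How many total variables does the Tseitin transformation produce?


The Tseitin transformation introduces one auxiliary variable per gate.
Total variables = inputs + gates = 10 + 10 = 20.

20


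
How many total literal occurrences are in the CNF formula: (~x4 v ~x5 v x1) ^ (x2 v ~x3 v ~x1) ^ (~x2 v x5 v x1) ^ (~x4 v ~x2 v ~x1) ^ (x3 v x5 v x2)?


Clause lengths: 3, 3, 3, 3, 3.
Sum = 3 + 3 + 3 + 3 + 3 = 15.

15


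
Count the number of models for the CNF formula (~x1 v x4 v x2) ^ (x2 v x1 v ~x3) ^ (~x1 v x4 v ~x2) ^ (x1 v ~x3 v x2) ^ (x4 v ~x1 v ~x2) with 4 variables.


Enumerate all 16 truth assignments over 4 variables.
Test each against every clause.
Satisfying assignments found: 10.

10


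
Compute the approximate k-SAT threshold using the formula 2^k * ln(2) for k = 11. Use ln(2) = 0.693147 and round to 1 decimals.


Using the asymptotic formula: threshold ~ 2^k * ln(2).
2^11 = 2048.
2048 * 0.693147 = 1419.6.

1419.6


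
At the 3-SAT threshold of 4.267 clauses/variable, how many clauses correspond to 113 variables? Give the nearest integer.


The 3-SAT phase transition occurs at approximately 4.267 clauses per variable.
m = 4.267 * 113 = 482.171.
Rounded to nearest integer: 482.

482


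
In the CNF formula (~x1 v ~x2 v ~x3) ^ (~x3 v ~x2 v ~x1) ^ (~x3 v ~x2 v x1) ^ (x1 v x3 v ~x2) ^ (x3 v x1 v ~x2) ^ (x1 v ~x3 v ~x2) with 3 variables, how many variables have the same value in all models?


Find all satisfying assignments: 5 model(s).
Check which variables have the same value in every model.
No variable is fixed across all models.
Backbone size = 0.

0


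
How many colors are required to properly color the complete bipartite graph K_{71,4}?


K_{71,4} is bipartite by definition: the two parts are independent sets, with every edge crossing between them.
Color all vertices in one part with color 1 and all vertices in the other part with color 2.
Since the graph has at least one edge, one color does not suffice.
Chromatic number = 2.

2


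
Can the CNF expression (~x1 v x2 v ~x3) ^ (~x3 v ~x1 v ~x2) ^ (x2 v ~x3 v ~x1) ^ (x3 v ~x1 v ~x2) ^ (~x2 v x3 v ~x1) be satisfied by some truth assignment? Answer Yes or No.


Check all 8 possible truth assignments.
Number of satisfying assignments found: 5.
The formula is satisfiable.

Yes


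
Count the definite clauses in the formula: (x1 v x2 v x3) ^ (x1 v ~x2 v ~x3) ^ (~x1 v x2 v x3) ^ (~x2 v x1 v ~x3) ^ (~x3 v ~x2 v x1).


A definite clause has exactly one positive literal.
Clause 1: 3 positive -> not definite
Clause 2: 1 positive -> definite
Clause 3: 2 positive -> not definite
Clause 4: 1 positive -> definite
Clause 5: 1 positive -> definite
Definite clause count = 3.

3


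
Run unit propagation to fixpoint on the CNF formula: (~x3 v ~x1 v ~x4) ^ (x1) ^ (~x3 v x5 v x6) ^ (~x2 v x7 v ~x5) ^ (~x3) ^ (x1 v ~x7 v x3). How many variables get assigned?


Unit propagation repeatedly assigns the literal in any unit clause, then simplifies.
Assignments in order: x1 = T, x3 = F.
No further unit clauses remain.
Total variables assigned = 2.

2


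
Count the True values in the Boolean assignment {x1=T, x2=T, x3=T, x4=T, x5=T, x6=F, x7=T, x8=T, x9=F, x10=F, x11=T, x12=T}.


The weight is the number of variables assigned True.
True variables: x1, x2, x3, x4, x5, x7, x8, x11, x12.
Weight = 9.

9


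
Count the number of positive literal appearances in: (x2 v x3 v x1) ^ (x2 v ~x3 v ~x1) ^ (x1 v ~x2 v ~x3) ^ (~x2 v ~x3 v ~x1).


Scan each clause for unnegated literals.
Clause 1: 3 positive; Clause 2: 1 positive; Clause 3: 1 positive; Clause 4: 0 positive.
Total positive literal occurrences = 5.

5


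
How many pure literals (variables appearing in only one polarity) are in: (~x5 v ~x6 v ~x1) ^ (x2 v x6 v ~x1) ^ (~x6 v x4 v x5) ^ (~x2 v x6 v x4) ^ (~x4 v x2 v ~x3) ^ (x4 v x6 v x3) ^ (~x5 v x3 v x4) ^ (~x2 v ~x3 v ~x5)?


A pure literal appears in only one polarity across all clauses.
Pure literals: x1 (negative only).
Count = 1.

1


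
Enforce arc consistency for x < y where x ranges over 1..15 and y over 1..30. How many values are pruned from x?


For the constraint x < y, x needs a supporting value in y's domain.
x can be at most 29 (one less than y's maximum).
Valid x values from domain: 15 out of 15.
Pruned = 15 - 15 = 0.

0


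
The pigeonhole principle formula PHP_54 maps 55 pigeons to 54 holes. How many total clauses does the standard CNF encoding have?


The PHP encoding has two parts:
1) At-least-one-hole clauses: 55 (one per pigeon, each with 54 literals).
2) At-most-one-pigeon-per-hole clauses: 54 holes * C(55,2) = 54 * 1485 = 80190.
Total clauses = 55 + 80190 = 80245.

80245


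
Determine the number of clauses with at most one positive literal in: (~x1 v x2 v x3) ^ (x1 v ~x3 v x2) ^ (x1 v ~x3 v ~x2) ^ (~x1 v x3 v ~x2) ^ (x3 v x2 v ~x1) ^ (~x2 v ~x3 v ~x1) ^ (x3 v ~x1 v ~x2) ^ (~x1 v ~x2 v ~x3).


A Horn clause has at most one positive literal.
Clause 1: 2 positive lit(s) -> not Horn
Clause 2: 2 positive lit(s) -> not Horn
Clause 3: 1 positive lit(s) -> Horn
Clause 4: 1 positive lit(s) -> Horn
Clause 5: 2 positive lit(s) -> not Horn
Clause 6: 0 positive lit(s) -> Horn
Clause 7: 1 positive lit(s) -> Horn
Clause 8: 0 positive lit(s) -> Horn
Total Horn clauses = 5.

5


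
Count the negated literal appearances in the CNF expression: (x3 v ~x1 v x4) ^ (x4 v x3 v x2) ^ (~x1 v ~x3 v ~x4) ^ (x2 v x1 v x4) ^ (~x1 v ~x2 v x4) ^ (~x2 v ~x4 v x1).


Scan each clause for negated literals.
Clause 1: 1 negative; Clause 2: 0 negative; Clause 3: 3 negative; Clause 4: 0 negative; Clause 5: 2 negative; Clause 6: 2 negative.
Total negative literal occurrences = 8.

8


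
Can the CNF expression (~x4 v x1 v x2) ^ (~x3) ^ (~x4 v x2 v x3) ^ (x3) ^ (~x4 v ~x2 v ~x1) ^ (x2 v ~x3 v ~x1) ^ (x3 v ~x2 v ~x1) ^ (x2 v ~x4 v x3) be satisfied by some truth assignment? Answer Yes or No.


Check all 16 possible truth assignments.
Number of satisfying assignments found: 0.
The formula is unsatisfiable.

No


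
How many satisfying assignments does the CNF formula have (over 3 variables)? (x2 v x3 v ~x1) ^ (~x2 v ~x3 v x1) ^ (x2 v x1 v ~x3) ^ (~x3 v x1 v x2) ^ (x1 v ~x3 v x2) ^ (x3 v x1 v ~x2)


Enumerate all 8 truth assignments over 3 variables.
Test each against every clause.
Satisfying assignments found: 4.

4


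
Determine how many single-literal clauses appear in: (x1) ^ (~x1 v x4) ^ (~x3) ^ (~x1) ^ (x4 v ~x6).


A unit clause contains exactly one literal.
Unit clauses found: (x1), (~x3), (~x1).
Count = 3.

3


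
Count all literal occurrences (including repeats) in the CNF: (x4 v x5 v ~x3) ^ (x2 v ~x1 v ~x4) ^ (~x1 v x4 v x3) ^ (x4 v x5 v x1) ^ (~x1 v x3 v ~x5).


Clause lengths: 3, 3, 3, 3, 3.
Sum = 3 + 3 + 3 + 3 + 3 = 15.

15


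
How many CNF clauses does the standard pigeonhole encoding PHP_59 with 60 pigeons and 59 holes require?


The PHP encoding has two parts:
1) At-least-one-hole clauses: 60 (one per pigeon, each with 59 literals).
2) At-most-one-pigeon-per-hole clauses: 59 holes * C(60,2) = 59 * 1770 = 104430.
Total clauses = 60 + 104430 = 104490.

104490


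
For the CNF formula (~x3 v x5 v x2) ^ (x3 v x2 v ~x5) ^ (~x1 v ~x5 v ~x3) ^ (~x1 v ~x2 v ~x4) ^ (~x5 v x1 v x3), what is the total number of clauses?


Each group enclosed in parentheses joined by ^ is one clause.
Counting the conjuncts: 5 clauses.

5


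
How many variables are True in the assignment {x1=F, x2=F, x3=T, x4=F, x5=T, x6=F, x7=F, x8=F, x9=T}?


The weight is the number of variables assigned True.
True variables: x3, x5, x9.
Weight = 3.

3


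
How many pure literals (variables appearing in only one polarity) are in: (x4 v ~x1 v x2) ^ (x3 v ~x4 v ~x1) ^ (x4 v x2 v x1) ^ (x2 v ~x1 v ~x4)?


A pure literal appears in only one polarity across all clauses.
Pure literals: x2 (positive only), x3 (positive only).
Count = 2.

2


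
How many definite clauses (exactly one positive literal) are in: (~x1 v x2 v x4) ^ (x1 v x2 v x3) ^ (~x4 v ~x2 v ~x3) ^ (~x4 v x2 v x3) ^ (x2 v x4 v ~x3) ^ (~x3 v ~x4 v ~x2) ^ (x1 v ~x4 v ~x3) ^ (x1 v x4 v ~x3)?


A definite clause has exactly one positive literal.
Clause 1: 2 positive -> not definite
Clause 2: 3 positive -> not definite
Clause 3: 0 positive -> not definite
Clause 4: 2 positive -> not definite
Clause 5: 2 positive -> not definite
Clause 6: 0 positive -> not definite
Clause 7: 1 positive -> definite
Clause 8: 2 positive -> not definite
Definite clause count = 1.

1


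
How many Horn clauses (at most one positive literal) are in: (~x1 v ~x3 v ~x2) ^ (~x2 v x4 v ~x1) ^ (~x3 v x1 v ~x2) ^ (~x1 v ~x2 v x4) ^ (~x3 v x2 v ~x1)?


A Horn clause has at most one positive literal.
Clause 1: 0 positive lit(s) -> Horn
Clause 2: 1 positive lit(s) -> Horn
Clause 3: 1 positive lit(s) -> Horn
Clause 4: 1 positive lit(s) -> Horn
Clause 5: 1 positive lit(s) -> Horn
Total Horn clauses = 5.

5


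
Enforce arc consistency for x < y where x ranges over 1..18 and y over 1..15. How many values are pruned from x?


For the constraint x < y, x needs a supporting value in y's domain.
x can be at most 14 (one less than y's maximum).
Valid x values from domain: 14 out of 18.
Pruned = 18 - 14 = 4.

4


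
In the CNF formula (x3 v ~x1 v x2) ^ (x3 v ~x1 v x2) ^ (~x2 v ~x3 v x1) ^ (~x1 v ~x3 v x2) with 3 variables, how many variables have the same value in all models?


Find all satisfying assignments: 5 model(s).
Check which variables have the same value in every model.
No variable is fixed across all models.
Backbone size = 0.

0


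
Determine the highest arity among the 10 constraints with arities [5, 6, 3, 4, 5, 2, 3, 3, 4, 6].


The arities are: 5, 6, 3, 4, 5, 2, 3, 3, 4, 6.
Scan for the maximum value.
Maximum arity = 6.

6


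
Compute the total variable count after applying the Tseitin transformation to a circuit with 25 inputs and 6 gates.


The Tseitin transformation introduces one auxiliary variable per gate.
Total variables = inputs + gates = 25 + 6 = 31.

31


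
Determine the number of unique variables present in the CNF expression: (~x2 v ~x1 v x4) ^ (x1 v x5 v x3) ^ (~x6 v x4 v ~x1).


Identify each distinct variable in the formula.
Variables found: x1, x2, x3, x4, x5, x6.
Total distinct variables = 6.

6


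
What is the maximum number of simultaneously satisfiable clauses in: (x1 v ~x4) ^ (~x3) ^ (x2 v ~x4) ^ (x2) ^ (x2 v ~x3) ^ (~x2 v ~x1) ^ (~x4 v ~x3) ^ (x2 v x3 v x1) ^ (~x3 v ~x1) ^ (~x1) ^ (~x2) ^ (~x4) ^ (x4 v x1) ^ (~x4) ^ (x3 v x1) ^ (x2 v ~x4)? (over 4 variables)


Enumerate all 16 truth assignments.
For each, count how many of the 16 clauses are satisfied.
The formula is not fully satisfiable, so the maximum is below 16.
Maximum simultaneously satisfiable clauses = 14.

14


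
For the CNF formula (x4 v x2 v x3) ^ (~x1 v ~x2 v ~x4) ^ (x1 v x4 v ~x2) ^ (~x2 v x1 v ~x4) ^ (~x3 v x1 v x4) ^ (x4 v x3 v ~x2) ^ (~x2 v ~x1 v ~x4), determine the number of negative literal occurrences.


Scan each clause for negated literals.
Clause 1: 0 negative; Clause 2: 3 negative; Clause 3: 1 negative; Clause 4: 2 negative; Clause 5: 1 negative; Clause 6: 1 negative; Clause 7: 3 negative.
Total negative literal occurrences = 11.

11


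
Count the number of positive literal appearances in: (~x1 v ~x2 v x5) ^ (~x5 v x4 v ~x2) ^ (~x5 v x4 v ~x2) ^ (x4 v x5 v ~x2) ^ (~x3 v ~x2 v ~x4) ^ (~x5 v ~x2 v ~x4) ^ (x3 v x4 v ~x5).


Scan each clause for unnegated literals.
Clause 1: 1 positive; Clause 2: 1 positive; Clause 3: 1 positive; Clause 4: 2 positive; Clause 5: 0 positive; Clause 6: 0 positive; Clause 7: 2 positive.
Total positive literal occurrences = 7.

7


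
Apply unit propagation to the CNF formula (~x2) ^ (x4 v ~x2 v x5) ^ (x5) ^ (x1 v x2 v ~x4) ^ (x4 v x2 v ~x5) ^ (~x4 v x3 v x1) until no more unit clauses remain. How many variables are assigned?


Unit propagation repeatedly assigns the literal in any unit clause, then simplifies.
Assignments in order: x2 = F, x5 = T, x4 = T, x1 = T.
No further unit clauses remain.
Total variables assigned = 4.

4


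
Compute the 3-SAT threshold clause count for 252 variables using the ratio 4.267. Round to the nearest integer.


The 3-SAT phase transition occurs at approximately 4.267 clauses per variable.
m = 4.267 * 252 = 1075.284.
Rounded to nearest integer: 1075.

1075


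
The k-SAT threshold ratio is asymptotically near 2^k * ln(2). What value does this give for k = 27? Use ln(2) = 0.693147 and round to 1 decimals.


Using the asymptotic formula: threshold ~ 2^k * ln(2).
2^27 = 134217728.
134217728 * 0.693147 = 93032615.5.

93032615.5


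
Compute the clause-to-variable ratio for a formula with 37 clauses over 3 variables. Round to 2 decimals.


Clause-to-variable ratio = clauses / variables.
37 / 3 = 12.33.

12.33
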